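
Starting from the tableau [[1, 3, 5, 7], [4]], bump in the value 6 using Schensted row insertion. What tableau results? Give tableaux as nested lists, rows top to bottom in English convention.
[[1, 3, 5, 6], [4, 7]]

In row 1, 6 replaces 7 (the leftmost entry greater than 6); 7 is bumped to row 2. 7 is appended to row 2. The new tableau is [[1, 3, 5, 6], [4, 7]].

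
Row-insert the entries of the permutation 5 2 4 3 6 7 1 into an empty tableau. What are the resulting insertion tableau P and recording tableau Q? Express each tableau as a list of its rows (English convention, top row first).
P = [[1, 3, 6, 7], [2], [4], [5]], Q = [[1, 3, 5, 6], [2], [4], [7]]

Insert each entry of the permutation into P by Schensted row insertion, recording in Q the position of each new cell.

Insert 5: appended to row 1. P = [[5]].
Insert 2: 2 bumps 5 from row 1; 5 starts row 2. P = [[2], [5]].
Insert 4: appended to row 1. P = [[2, 4], [5]].
Insert 3: 3 bumps 4 from row 1; 4 bumps 5 from row 2; 5 starts row 3. P = [[2, 3], [4], [5]].
Insert 6: appended to row 1. P = [[2, 3, 6], [4], [5]].
Insert 7: appended to row 1. P = [[2, 3, 6, 7], [4], [5]].
Insert 1: 1 bumps 2 from row 1; 2 bumps 4 from row 2; 4 bumps 5 from row 3; 5 starts row 4. P = [[1, 3, 6, 7], [2], [4], [5]].

So P = [[1, 3, 6, 7], [2], [4], [5]], Q = [[1, 3, 5, 6], [2], [4], [7]].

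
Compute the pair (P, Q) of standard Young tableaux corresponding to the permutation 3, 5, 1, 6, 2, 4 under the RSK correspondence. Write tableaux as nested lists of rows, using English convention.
Insert each entry of the permutation into P by Schensted row insertion, recording in Q the position of each new cell.

Insert 3: appended to row 1. P = [[3]].
Insert 5: appended to row 1. P = [[3, 5]].
Insert 1: 1 bumps 3 from row 1; 3 starts row 2. P = [[1, 5], [3]].
Insert 6: appended to row 1. P = [[1, 5, 6], [3]].
Insert 2: 2 bumps 5 from row 1; 5 appends to row 2. P = [[1, 2, 6], [3, 5]].
Insert 4: 4 bumps 6 from row 1; 6 appends to row 2. P = [[1, 2, 4], [3, 5, 6]].

So P = [[1, 2, 4], [3, 5, 6]], Q = [[1, 2, 4], [3, 5, 6]].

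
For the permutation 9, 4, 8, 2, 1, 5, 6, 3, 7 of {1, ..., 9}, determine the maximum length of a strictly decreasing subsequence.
4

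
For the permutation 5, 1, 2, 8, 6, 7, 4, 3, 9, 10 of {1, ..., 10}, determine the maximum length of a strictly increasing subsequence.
6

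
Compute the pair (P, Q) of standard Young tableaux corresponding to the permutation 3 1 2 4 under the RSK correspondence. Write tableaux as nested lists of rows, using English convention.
P = [[1, 2, 4], [3]], Q = [[1, 3, 4], [2]]

Insert each entry of the permutation into P by Schensted row insertion, recording in Q the position of each new cell.

Insert 3: appended to row 1. P = [[3]], Q = [[1]].
Insert 1: 1 bumps 3 from row 1; 3 starts row 2. P = [[1], [3]], Q = [[1], [2]].
Insert 2: appended to row 1. P = [[1, 2], [3]], Q = [[1, 3], [2]].
Insert 4: appended to row 1. P = [[1, 2, 4], [3]], Q = [[1, 3, 4], [2]].

So P = [[1, 2, 4], [3]], Q = [[1, 3, 4], [2]].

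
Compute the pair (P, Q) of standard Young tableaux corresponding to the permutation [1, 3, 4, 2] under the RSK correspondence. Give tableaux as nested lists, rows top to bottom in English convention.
Insert each entry of the permutation into P by Schensted row insertion, recording in Q the position of each new cell.

Insert 1: appended to row 1. P = [[1]].
Insert 3: appended to row 1. P = [[1, 3]].
Insert 4: appended to row 1. P = [[1, 3, 4]].
Insert 2: 2 bumps 3 from row 1; 3 starts row 2. P = [[1, 2, 4], [3]].

So P = [[1, 2, 4], [3]], Q = [[1, 2, 3], [4]].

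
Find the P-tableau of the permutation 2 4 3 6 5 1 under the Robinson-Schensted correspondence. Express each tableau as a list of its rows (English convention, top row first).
Insert 2: appended to row 1. P = [[2]].
Insert 4: appended to row 1. P = [[2, 4]].
Insert 3: 3 bumps 4 from row 1; 4 starts row 2. P = [[2, 3], [4]].
Insert 6: appended to row 1. P = [[2, 3, 6], [4]].
Insert 5: 5 bumps 6 from row 1; 6 appends to row 2. P = [[2, 3, 5], [4, 6]].
Insert 1: 1 bumps 2 from row 1; 2 bumps 4 from row 2; 4 starts row 3. P = [[1, 3, 5], [2, 6], [4]].

So P = [[1, 3, 5], [2, 6], [4]].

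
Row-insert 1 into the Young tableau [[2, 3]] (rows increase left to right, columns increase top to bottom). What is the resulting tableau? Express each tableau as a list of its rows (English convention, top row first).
In row 1, 1 replaces 2 (the leftmost entry greater than 1); 2 is bumped to row 2. 2 starts a new row 2. The new tableau is [[1, 3], [2]].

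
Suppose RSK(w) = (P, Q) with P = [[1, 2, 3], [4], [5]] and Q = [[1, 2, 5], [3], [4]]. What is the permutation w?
1 5 4 2 3

Reverse the RSK construction: for i from n down to 1, find the cell of Q containing i, remove the entry at that cell from P, and reverse-bump it up through P; the value ejected from row 1 is w(i).

Step i=5: Q has 5 at row 1, column 3; remove that cell from P, ejecting 3. So w(5) = 3. P is now [[1, 2], [4], [5]].
Step i=4: Q has 4 at row 3, column 1; remove 5 from row 3 of P and reverse-bump: 5 enters row 2 and ejects 4; 4 enters row 1 and ejects 2. So w(4) = 2. P is now [[1, 4], [5]].
Step i=3: Q has 3 at row 2, column 1; remove 5 from row 2 of P and reverse-bump: 5 enters row 1 and ejects 4. So w(3) = 4. P is now [[1, 5]].
Step i=2: Q has 2 at row 1, column 2; remove that cell from P, ejecting 5. So w(2) = 5. P is now [[1]].
Step i=1: Q has 1 at row 1, column 1; remove that cell from P, ejecting 1. So w(1) = 1. P is now [].

So w = 1 5 4 2 3.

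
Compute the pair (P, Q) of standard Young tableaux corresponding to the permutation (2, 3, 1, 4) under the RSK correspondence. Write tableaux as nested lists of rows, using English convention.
Insert each entry of the permutation into P by Schensted row insertion, recording in Q the position of each new cell.

Insert 2: appended to row 1. P = [[2]], Q = [[1]].
Insert 3: appended to row 1. P = [[2, 3]], Q = [[1, 2]].
Insert 1: 1 bumps 2 from row 1; 2 starts row 2. P = [[1, 3], [2]], Q = [[1, 2], [3]].
Insert 4: appended to row 1. P = [[1, 3, 4], [2]], Q = [[1, 2, 4], [3]].

So P = [[1, 3, 4], [2]], Q = [[1, 2, 4], [3]].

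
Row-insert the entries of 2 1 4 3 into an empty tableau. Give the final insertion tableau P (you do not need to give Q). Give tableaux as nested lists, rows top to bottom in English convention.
After inserting 2: P = [[2]].
After inserting 1: P = [[1], [2]].
After inserting 4: P = [[1, 4], [2]].
After inserting 3: P = [[1, 3], [2, 4]].

So P = [[1, 3], [2, 4]].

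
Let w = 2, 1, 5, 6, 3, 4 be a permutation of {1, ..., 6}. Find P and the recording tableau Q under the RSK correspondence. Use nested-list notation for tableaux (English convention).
P = [[1, 3, 4], [2, 5, 6]], Q = [[1, 3, 4], [2, 5, 6]]

Insert each entry of the permutation into P by Schensted row insertion, recording in Q the position of each new cell.

Insert 2: appended to row 1. P = [[2]].
Insert 1: 1 bumps 2 from row 1; 2 starts row 2. P = [[1], [2]].
Insert 5: appended to row 1. P = [[1, 5], [2]].
Insert 6: appended to row 1. P = [[1, 5, 6], [2]].
Insert 3: 3 bumps 5 from row 1; 5 appends to row 2. P = [[1, 3, 6], [2, 5]].
Insert 4: 4 bumps 6 from row 1; 6 appends to row 2. P = [[1, 3, 4], [2, 5, 6]].

So P = [[1, 3, 4], [2, 5, 6]], Q = [[1, 3, 4], [2, 5, 6]].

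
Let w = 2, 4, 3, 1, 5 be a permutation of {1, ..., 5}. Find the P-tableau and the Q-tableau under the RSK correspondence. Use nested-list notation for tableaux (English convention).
Insert each entry of the permutation into P by Schensted row insertion, recording in Q the position of each new cell.

After inserting 2: P = [[2]].
After inserting 4: P = [[2, 4]].
After inserting 3: P = [[2, 3], [4]].
After inserting 1: P = [[1, 3], [2], [4]].
After inserting 5: P = [[1, 3, 5], [2], [4]].

So P = [[1, 3, 5], [2], [4]], Q = [[1, 2, 5], [3], [4]].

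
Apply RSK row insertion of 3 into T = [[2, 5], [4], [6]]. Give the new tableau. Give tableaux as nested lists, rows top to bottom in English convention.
In row 1, 3 replaces 5 (the leftmost entry greater than 3); 5 is bumped to row 2. 5 is appended to row 2. The new tableau is [[2, 3], [4, 5], [6]].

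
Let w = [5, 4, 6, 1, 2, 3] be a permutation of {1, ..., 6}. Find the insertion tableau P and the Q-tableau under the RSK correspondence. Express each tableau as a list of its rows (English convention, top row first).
P = [[1, 2, 3], [4, 6], [5]], Q = [[1, 3, 6], [2, 5], [4]]

Insert each entry of the permutation into P by Schensted row insertion, recording in Q the position of each new cell.

Insert 5: appended to row 1. P = [[5]].
Insert 4: 4 bumps 5 from row 1; 5 starts row 2. P = [[4], [5]].
Insert 6: appended to row 1. P = [[4, 6], [5]].
Insert 1: 1 bumps 4 from row 1; 4 bumps 5 from row 2; 5 starts row 3. P = [[1, 6], [4], [5]].
Insert 2: 2 bumps 6 from row 1; 6 appends to row 2. P = [[1, 2], [4, 6], [5]].
Insert 3: appended to row 1. P = [[1, 2, 3], [4, 6], [5]].

So P = [[1, 2, 3], [4, 6], [5]], Q = [[1, 3, 6], [2, 5], [4]].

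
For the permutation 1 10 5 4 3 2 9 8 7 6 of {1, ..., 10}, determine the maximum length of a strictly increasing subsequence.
3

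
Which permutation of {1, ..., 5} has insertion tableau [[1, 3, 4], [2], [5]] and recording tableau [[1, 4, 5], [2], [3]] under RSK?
5 2 1 3 4

Reverse the RSK construction: for i from n down to 1, find the cell of Q containing i, remove the entry at that cell from P, and reverse-bump it up through P; the value ejected from row 1 is w(i).

Step i=5: Q has 5 at row 1, column 3; remove that cell from P, ejecting 4. So w(5) = 4. P is now [[1, 3], [2], [5]].
Step i=4: Q has 4 at row 1, column 2; remove that cell from P, ejecting 3. So w(4) = 3. P is now [[1], [2], [5]].
Step i=3: Q has 3 at row 3, column 1; remove 5 from row 3 of P and reverse-bump: 5 enters row 2 and ejects 2; 2 enters row 1 and ejects 1. So w(3) = 1. P is now [[2], [5]].
Step i=2: Q has 2 at row 2, column 1; remove 5 from row 2 of P and reverse-bump: 5 enters row 1 and ejects 2. So w(2) = 2. P is now [[5]].
Step i=1: Q has 1 at row 1, column 1; remove that cell from P, ejecting 5. So w(1) = 5. P is now [].

So w = 5 2 1 3 4.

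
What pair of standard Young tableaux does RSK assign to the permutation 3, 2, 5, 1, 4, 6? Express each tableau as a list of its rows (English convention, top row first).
Insert each entry of the permutation into P by Schensted row insertion, recording in Q the position of each new cell.

Insert 3: appended to row 1. P = [[3]].
Insert 2: 2 bumps 3 from row 1; 3 starts row 2. P = [[2], [3]].
Insert 5: appended to row 1. P = [[2, 5], [3]].
Insert 1: 1 bumps 2 from row 1; 2 bumps 3 from row 2; 3 starts row 3. P = [[1, 5], [2], [3]].
Insert 4: 4 bumps 5 from row 1; 5 appends to row 2. P = [[1, 4], [2, 5], [3]].
Insert 6: appended to row 1. P = [[1, 4, 6], [2, 5], [3]].

So P = [[1, 4, 6], [2, 5], [3]], Q = [[1, 3, 6], [2, 5], [4]].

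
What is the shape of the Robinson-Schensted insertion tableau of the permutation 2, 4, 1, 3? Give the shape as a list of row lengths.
Row-insert each entry into an empty tableau.

After inserting 2: P = [[2]].
After inserting 4: P = [[2, 4]].
After inserting 1: P = [[1, 4], [2]].
After inserting 3: P = [[1, 3], [2, 4]].

The final insertion tableau P = [[1, 3], [2, 4]] has shape [2, 2].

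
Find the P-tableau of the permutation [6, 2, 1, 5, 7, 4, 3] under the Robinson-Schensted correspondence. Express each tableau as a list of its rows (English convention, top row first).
P = [[1, 3, 7], [2, 4], [5], [6]]

Insert 6: appended to row 1. P = [[6]].
Insert 2: 2 bumps 6 from row 1; 6 starts row 2. P = [[2], [6]].
Insert 1: 1 bumps 2 from row 1; 2 bumps 6 from row 2; 6 starts row 3. P = [[1], [2], [6]].
Insert 5: appended to row 1. P = [[1, 5], [2], [6]].
Insert 7: appended to row 1. P = [[1, 5, 7], [2], [6]].
Insert 4: 4 bumps 5 from row 1; 5 appends to row 2. P = [[1, 4, 7], [2, 5], [6]].
Insert 3: 3 bumps 4 from row 1; 4 bumps 5 from row 2; 5 bumps 6 from row 3; 6 starts row 4. P = [[1, 3, 7], [2, 4], [5], [6]].

So P = [[1, 3, 7], [2, 4], [5], [6]].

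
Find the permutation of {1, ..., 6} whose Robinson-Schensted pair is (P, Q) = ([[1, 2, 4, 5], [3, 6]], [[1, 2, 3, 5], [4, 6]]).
Reverse the RSK construction: for i from n down to 1, find the cell of Q containing i, remove the entry at that cell from P, and reverse-bump it up through P; the value ejected from row 1 is w(i).

Step i=6: Q has 6 at row 2, column 2; remove 6 from row 2 of P and reverse-bump: 6 enters row 1 and ejects 5. So w(6) = 5. P is now [[1, 2, 4, 6], [3]].
Step i=5: Q has 5 at row 1, column 4; remove that cell from P, ejecting 6. So w(5) = 6. P is now [[1, 2, 4], [3]].
Step i=4: Q has 4 at row 2, column 1; remove 3 from row 2 of P and reverse-bump: 3 enters row 1 and ejects 2. So w(4) = 2. P is now [[1, 3, 4]].
Step i=3: Q has 3 at row 1, column 3; remove that cell from P, ejecting 4. So w(3) = 4. P is now [[1, 3]].
Step i=2: Q has 2 at row 1, column 2; remove that cell from P, ejecting 3. So w(2) = 3. P is now [[1]].
Step i=1: Q has 1 at row 1, column 1; remove that cell from P, ejecting 1. So w(1) = 1. P is now [].

So w = 1 3 4 2 6 5.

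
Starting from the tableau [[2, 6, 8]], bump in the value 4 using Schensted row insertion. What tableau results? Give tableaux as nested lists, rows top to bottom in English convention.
In row 1, 4 replaces 6 (the leftmost entry greater than 4); 6 is bumped to row 2. 6 starts a new row 2. The new tableau is [[2, 4, 8], [6]].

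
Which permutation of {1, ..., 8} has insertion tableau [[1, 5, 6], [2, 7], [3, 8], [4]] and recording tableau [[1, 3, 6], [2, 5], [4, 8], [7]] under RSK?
Reverse the RSK construction: for i from n down to 1, find the cell of Q containing i, remove the entry at that cell from P, and reverse-bump it up through P; the value ejected from row 1 is w(i).

Step i=8: Q has 8 at row 3, column 2; remove 8 from row 3 of P and reverse-bump: 8 enters row 2 and ejects 7; 7 enters row 1 and ejects 6. So w(8) = 6. P is now [[1, 5, 7], [2, 8], [3], [4]].
Step i=7: Q has 7 at row 4, column 1; remove 4 from row 4 of P and reverse-bump: 4 enters row 3 and ejects 3; 3 enters row 2 and ejects 2; 2 enters row 1 and ejects 1. So w(7) = 1. P is now [[2, 5, 7], [3, 8], [4]].
Step i=6: Q has 6 at row 1, column 3; remove that cell from P, ejecting 7. So w(6) = 7. P is now [[2, 5], [3, 8], [4]].
Step i=5: Q has 5 at row 2, column 2; remove 8 from row 2 of P and reverse-bump: 8 enters row 1 and ejects 5. So w(5) = 5. P is now [[2, 8], [3], [4]].
Step i=4: Q has 4 at row 3, column 1; remove 4 from row 3 of P and reverse-bump: 4 enters row 2 and ejects 3; 3 enters row 1 and ejects 2. So w(4) = 2. P is now [[3, 8], [4]].
Step i=3: Q has 3 at row 1, column 2; remove that cell from P, ejecting 8. So w(3) = 8. P is now [[3], [4]].
Step i=2: Q has 2 at row 2, column 1; remove 4 from row 2 of P and reverse-bump: 4 enters row 1 and ejects 3. So w(2) = 3. P is now [[4]].
Step i=1: Q has 1 at row 1, column 1; remove that cell from P, ejecting 4. So w(1) = 4. P is now [].

So w = 4 3 8 2 5 7 1 6.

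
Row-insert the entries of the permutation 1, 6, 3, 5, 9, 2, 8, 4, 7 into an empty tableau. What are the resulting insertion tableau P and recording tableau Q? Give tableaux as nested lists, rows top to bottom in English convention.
P = [[1, 2, 4, 7], [3, 5, 8], [6, 9]], Q = [[1, 2, 4, 5], [3, 7, 9], [6, 8]]

Insert each entry of the permutation into P by Schensted row insertion, recording in Q the position of each new cell.

Insert 1: appended to row 1. P = [[1]].
Insert 6: appended to row 1. P = [[1, 6]].
Insert 3: 3 bumps 6 from row 1; 6 starts row 2. P = [[1, 3], [6]].
Insert 5: appended to row 1. P = [[1, 3, 5], [6]].
Insert 9: appended to row 1. P = [[1, 3, 5, 9], [6]].
Insert 2: 2 bumps 3 from row 1; 3 bumps 6 from row 2; 6 starts row 3. P = [[1, 2, 5, 9], [3], [6]].
Insert 8: 8 bumps 9 from row 1; 9 appends to row 2. P = [[1, 2, 5, 8], [3, 9], [6]].
Insert 4: 4 bumps 5 from row 1; 5 bumps 9 from row 2; 9 appends to row 3. P = [[1, 2, 4, 8], [3, 5], [6, 9]].
Insert 7: 7 bumps 8 from row 1; 8 appends to row 2. P = [[1, 2, 4, 7], [3, 5, 8], [6, 9]].

So P = [[1, 2, 4, 7], [3, 5, 8], [6, 9]], Q = [[1, 2, 4, 5], [3, 7, 9], [6, 8]].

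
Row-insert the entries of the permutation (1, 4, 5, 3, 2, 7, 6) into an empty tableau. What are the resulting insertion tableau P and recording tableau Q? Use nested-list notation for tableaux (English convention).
Insert each entry of the permutation into P by Schensted row insertion, recording in Q the position of each new cell.

Insert 1: appended to row 1. P = [[1]].
Insert 4: appended to row 1. P = [[1, 4]].
Insert 5: appended to row 1. P = [[1, 4, 5]].
Insert 3: 3 bumps 4 from row 1; 4 starts row 2. P = [[1, 3, 5], [4]].
Insert 2: 2 bumps 3 from row 1; 3 bumps 4 from row 2; 4 starts row 3. P = [[1, 2, 5], [3], [4]].
Insert 7: appended to row 1. P = [[1, 2, 5, 7], [3], [4]].
Insert 6: 6 bumps 7 from row 1; 7 appends to row 2. P = [[1, 2, 5, 6], [3, 7], [4]].

So P = [[1, 2, 5, 6], [3, 7], [4]], Q = [[1, 2, 3, 6], [4, 7], [5]].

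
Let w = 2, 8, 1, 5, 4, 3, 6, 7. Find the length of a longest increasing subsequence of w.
4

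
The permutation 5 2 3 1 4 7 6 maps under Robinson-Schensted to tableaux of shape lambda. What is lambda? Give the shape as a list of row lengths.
[4, 2, 1]

Row-insert each entry into an empty tableau.

After inserting 5: P = [[5]].
After inserting 2: P = [[2], [5]].
After inserting 3: P = [[2, 3], [5]].
After inserting 1: P = [[1, 3], [2], [5]].
After inserting 4: P = [[1, 3, 4], [2], [5]].
After inserting 7: P = [[1, 3, 4, 7], [2], [5]].
After inserting 6: P = [[1, 3, 4, 6], [2, 7], [5]].

The final insertion tableau P = [[1, 3, 4, 6], [2, 7], [5]] has shape [4, 2, 1].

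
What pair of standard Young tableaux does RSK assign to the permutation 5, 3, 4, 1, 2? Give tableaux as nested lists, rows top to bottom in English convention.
P = [[1, 2], [3, 4], [5]], Q = [[1, 3], [2, 5], [4]]

Insert each entry of the permutation into P by Schensted row insertion, recording in Q the position of each new cell.

Insert 5: appended to row 1. P = [[5]].
Insert 3: 3 bumps 5 from row 1; 5 starts row 2. P = [[3], [5]].
Insert 4: appended to row 1. P = [[3, 4], [5]].
Insert 1: 1 bumps 3 from row 1; 3 bumps 5 from row 2; 5 starts row 3. P = [[1, 4], [3], [5]].
Insert 2: 2 bumps 4 from row 1; 4 appends to row 2. P = [[1, 2], [3, 4], [5]].

So P = [[1, 2], [3, 4], [5]], Q = [[1, 3], [2, 5], [4]].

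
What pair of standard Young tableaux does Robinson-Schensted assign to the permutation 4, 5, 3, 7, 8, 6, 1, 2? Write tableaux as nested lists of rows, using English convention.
P = [[1, 2, 6, 8], [3, 5], [4, 7]], Q = [[1, 2, 4, 5], [3, 6], [7, 8]]

Insert each entry of the permutation into P by Schensted row insertion, recording in Q the position of each new cell.

After inserting 4: P = [[4]].
After inserting 5: P = [[4, 5]].
After inserting 3: P = [[3, 5], [4]].
After inserting 7: P = [[3, 5, 7], [4]].
After inserting 8: P = [[3, 5, 7, 8], [4]].
After inserting 6: P = [[3, 5, 6, 8], [4, 7]].
After inserting 1: P = [[1, 5, 6, 8], [3, 7], [4]].
After inserting 2: P = [[1, 2, 6, 8], [3, 5], [4, 7]].

So P = [[1, 2, 6, 8], [3, 5], [4, 7]], Q = [[1, 2, 4, 5], [3, 6], [7, 8]].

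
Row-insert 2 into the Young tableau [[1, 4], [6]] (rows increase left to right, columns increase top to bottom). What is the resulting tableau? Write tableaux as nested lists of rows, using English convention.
In row 1, 2 replaces 4 (the leftmost entry greater than 2); 4 is bumped to row 2. In row 2, 4 replaces 6 (the leftmost entry greater than 4); 6 is bumped to row 3. 6 starts a new row 3. The new tableau is [[1, 2], [4], [6]].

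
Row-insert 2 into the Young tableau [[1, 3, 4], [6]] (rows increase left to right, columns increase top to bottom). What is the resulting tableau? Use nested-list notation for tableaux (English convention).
In row 1, 2 replaces 3 (the leftmost entry greater than 2); 3 is bumped to row 2. In row 2, 3 replaces 6 (the leftmost entry greater than 3); 6 is bumped to row 3. 6 starts a new row 3. The new tableau is [[1, 2, 4], [3], [6]].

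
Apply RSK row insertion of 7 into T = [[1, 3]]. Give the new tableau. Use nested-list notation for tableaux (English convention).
[[1, 3, 7]]

7 is larger than every entry of row 1, so it is appended to row 1. The new tableau is [[1, 3, 7]].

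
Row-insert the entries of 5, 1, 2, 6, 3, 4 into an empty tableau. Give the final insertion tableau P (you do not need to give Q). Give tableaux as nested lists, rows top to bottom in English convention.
P = [[1, 2, 3, 4], [5, 6]]

After inserting 5: P = [[5]].
After inserting 1: P = [[1], [5]].
After inserting 2: P = [[1, 2], [5]].
After inserting 6: P = [[1, 2, 6], [5]].
After inserting 3: P = [[1, 2, 3], [5, 6]].
After inserting 4: P = [[1, 2, 3, 4], [5, 6]].

So P = [[1, 2, 3, 4], [5, 6]].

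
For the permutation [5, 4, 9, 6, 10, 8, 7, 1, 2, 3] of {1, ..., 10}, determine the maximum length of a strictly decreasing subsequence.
4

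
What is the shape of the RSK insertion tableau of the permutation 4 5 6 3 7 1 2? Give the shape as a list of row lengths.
[4, 2, 1]

Row-insert each entry into an empty tableau.

After inserting 4: P = [[4]].
After inserting 5: P = [[4, 5]].
After inserting 6: P = [[4, 5, 6]].
After inserting 3: P = [[3, 5, 6], [4]].
After inserting 7: P = [[3, 5, 6, 7], [4]].
After inserting 1: P = [[1, 5, 6, 7], [3], [4]].
After inserting 2: P = [[1, 2, 6, 7], [3, 5], [4]].

The final insertion tableau P = [[1, 2, 6, 7], [3, 5], [4]] has shape [4, 2, 1].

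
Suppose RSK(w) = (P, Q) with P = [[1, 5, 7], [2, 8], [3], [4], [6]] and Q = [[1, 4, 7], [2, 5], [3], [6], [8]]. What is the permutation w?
Reverse the RSK construction: for i from n down to 1, find the cell of Q containing i, remove the entry at that cell from P, and reverse-bump it up through P; the value ejected from row 1 is w(i).

Step i=8: Q has 8 at row 5, column 1; remove 6 from row 5 of P and reverse-bump: 6 enters row 4 and ejects 4; 4 enters row 3 and ejects 3; 3 enters row 2 and ejects 2; 2 enters row 1 and ejects 1. So w(8) = 1. P is now [[2, 5, 7], [3, 8], [4], [6]].
Step i=7: Q has 7 at row 1, column 3; remove that cell from P, ejecting 7. So w(7) = 7. P is now [[2, 5], [3, 8], [4], [6]].
Step i=6: Q has 6 at row 4, column 1; remove 6 from row 4 of P and reverse-bump: 6 enters row 3 and ejects 4; 4 enters row 2 and ejects 3; 3 enters row 1 and ejects 2. So w(6) = 2. P is now [[3, 5], [4, 8], [6]].
Step i=5: Q has 5 at row 2, column 2; remove 8 from row 2 of P and reverse-bump: 8 enters row 1 and ejects 5. So w(5) = 5. P is now [[3, 8], [4], [6]].
Step i=4: Q has 4 at row 1, column 2; remove that cell from P, ejecting 8. So w(4) = 8. P is now [[3], [4], [6]].
Step i=3: Q has 3 at row 3, column 1; remove 6 from row 3 of P and reverse-bump: 6 enters row 2 and ejects 4; 4 enters row 1 and ejects 3. So w(3) = 3. P is now [[4], [6]].
Step i=2: Q has 2 at row 2, column 1; remove 6 from row 2 of P and reverse-bump: 6 enters row 1 and ejects 4. So w(2) = 4. P is now [[6]].
Step i=1: Q has 1 at row 1, column 1; remove that cell from P, ejecting 6. So w(1) = 6. P is now [].

So w = 6 4 3 8 5 2 7 1.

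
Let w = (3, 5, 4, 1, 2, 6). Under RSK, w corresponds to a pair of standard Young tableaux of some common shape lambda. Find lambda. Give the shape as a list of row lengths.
Row-insert each entry into an empty tableau.

After inserting 3: P = [[3]].
After inserting 5: P = [[3, 5]].
After inserting 4: P = [[3, 4], [5]].
After inserting 1: P = [[1, 4], [3], [5]].
After inserting 2: P = [[1, 2], [3, 4], [5]].
After inserting 6: P = [[1, 2, 6], [3, 4], [5]].

The final insertion tableau P = [[1, 2, 6], [3, 4], [5]] has shape [3, 2, 1].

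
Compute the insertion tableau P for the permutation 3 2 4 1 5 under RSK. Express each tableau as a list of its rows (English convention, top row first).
Insert 3: appended to row 1. P = [[3]].
Insert 2: 2 bumps 3 from row 1; 3 starts row 2. P = [[2], [3]].
Insert 4: appended to row 1. P = [[2, 4], [3]].
Insert 1: 1 bumps 2 from row 1; 2 bumps 3 from row 2; 3 starts row 3. P = [[1, 4], [2], [3]].
Insert 5: appended to row 1. P = [[1, 4, 5], [2], [3]].

So P = [[1, 4, 5], [2], [3]].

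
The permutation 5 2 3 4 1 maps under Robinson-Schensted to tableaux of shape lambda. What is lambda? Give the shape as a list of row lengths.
Row-insert each entry into an empty tableau.

After inserting 5: P = [[5]].
After inserting 2: P = [[2], [5]].
After inserting 3: P = [[2, 3], [5]].
After inserting 4: P = [[2, 3, 4], [5]].
After inserting 1: P = [[1, 3, 4], [2], [5]].

The final insertion tableau P = [[1, 3, 4], [2], [5]] has shape [3, 1, 1].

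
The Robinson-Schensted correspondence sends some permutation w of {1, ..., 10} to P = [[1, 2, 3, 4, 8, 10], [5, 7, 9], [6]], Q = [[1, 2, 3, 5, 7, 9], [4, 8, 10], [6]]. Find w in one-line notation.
Reverse the RSK construction: for i from n down to 1, find the cell of Q containing i, remove the entry at that cell from P, and reverse-bump it up through P; the value ejected from row 1 is w(i).

Step i=10: Q has 10 at row 2, column 3; remove 9 from row 2 of P and reverse-bump: 9 enters row 1 and ejects 8. So w(10) = 8. P is now [[1, 2, 3, 4, 9, 10], [5, 7], [6]].
Step i=9: Q has 9 at row 1, column 6; remove that cell from P, ejecting 10. So w(9) = 10. P is now [[1, 2, 3, 4, 9], [5, 7], [6]].
Step i=8: Q has 8 at row 2, column 2; remove 7 from row 2 of P and reverse-bump: 7 enters row 1 and ejects 4. So w(8) = 4. P is now [[1, 2, 3, 7, 9], [5], [6]].
Step i=7: Q has 7 at row 1, column 5; remove that cell from P, ejecting 9. So w(7) = 9. P is now [[1, 2, 3, 7], [5], [6]].
Step i=6: Q has 6 at row 3, column 1; remove 6 from row 3 of P and reverse-bump: 6 enters row 2 and ejects 5; 5 enters row 1 and ejects 3. So w(6) = 3. P is now [[1, 2, 5, 7], [6]].
Step i=5: Q has 5 at row 1, column 4; remove that cell from P, ejecting 7. So w(5) = 7. P is now [[1, 2, 5], [6]].
Step i=4: Q has 4 at row 2, column 1; remove 6 from row 2 of P and reverse-bump: 6 enters row 1 and ejects 5. So w(4) = 5. P is now [[1, 2, 6]].
Step i=3: Q has 3 at row 1, column 3; remove that cell from P, ejecting 6. So w(3) = 6. P is now [[1, 2]].
Step i=2: Q has 2 at row 1, column 2; remove that cell from P, ejecting 2. So w(2) = 2. P is now [[1]].
Step i=1: Q has 1 at row 1, column 1; remove that cell from P, ejecting 1. So w(1) = 1. P is now [].

So w = 1 2 6 5 7 3 9 4 10 8.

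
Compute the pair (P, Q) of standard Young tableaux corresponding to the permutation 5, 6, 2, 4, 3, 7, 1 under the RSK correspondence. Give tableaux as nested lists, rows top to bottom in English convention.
Insert each entry of the permutation into P by Schensted row insertion, recording in Q the position of each new cell.

Insert 5: appended to row 1. P = [[5]].
Insert 6: appended to row 1. P = [[5, 6]].
Insert 2: 2 bumps 5 from row 1; 5 starts row 2. P = [[2, 6], [5]].
Insert 4: 4 bumps 6 from row 1; 6 appends to row 2. P = [[2, 4], [5, 6]].
Insert 3: 3 bumps 4 from row 1; 4 bumps 5 from row 2; 5 starts row 3. P = [[2, 3], [4, 6], [5]].
Insert 7: appended to row 1. P = [[2, 3, 7], [4, 6], [5]].
Insert 1: 1 bumps 2 from row 1; 2 bumps 4 from row 2; 4 bumps 5 from row 3; 5 starts row 4. P = [[1, 3, 7], [2, 6], [4], [5]].

So P = [[1, 3, 7], [2, 6], [4], [5]], Q = [[1, 2, 6], [3, 4], [5], [7]].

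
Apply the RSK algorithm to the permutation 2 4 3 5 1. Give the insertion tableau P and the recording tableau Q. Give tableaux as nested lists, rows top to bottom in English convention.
Insert each entry of the permutation into P by Schensted row insertion, recording in Q the position of each new cell.

Insert 2: appended to row 1. P = [[2]].
Insert 4: appended to row 1. P = [[2, 4]].
Insert 3: 3 bumps 4 from row 1; 4 starts row 2. P = [[2, 3], [4]].
Insert 5: appended to row 1. P = [[2, 3, 5], [4]].
Insert 1: 1 bumps 2 from row 1; 2 bumps 4 from row 2; 4 starts row 3. P = [[1, 3, 5], [2], [4]].

So P = [[1, 3, 5], [2], [4]], Q = [[1, 2, 4], [3], [5]].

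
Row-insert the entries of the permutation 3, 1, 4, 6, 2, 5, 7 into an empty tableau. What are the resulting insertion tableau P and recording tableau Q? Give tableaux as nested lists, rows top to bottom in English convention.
P = [[1, 2, 5, 7], [3, 4, 6]], Q = [[1, 3, 4, 7], [2, 5, 6]]

Insert each entry of the permutation into P by Schensted row insertion, recording in Q the position of each new cell.

Insert 3: appended to row 1. P = [[3]], Q = [[1]].
Insert 1: 1 bumps 3 from row 1; 3 starts row 2. P = [[1], [3]], Q = [[1], [2]].
Insert 4: appended to row 1. P = [[1, 4], [3]], Q = [[1, 3], [2]].
Insert 6: appended to row 1. P = [[1, 4, 6], [3]], Q = [[1, 3, 4], [2]].
Insert 2: 2 bumps 4 from row 1; 4 appends to row 2. P = [[1, 2, 6], [3, 4]], Q = [[1, 3, 4], [2, 5]].
Insert 5: 5 bumps 6 from row 1; 6 appends to row 2. P = [[1, 2, 5], [3, 4, 6]], Q = [[1, 3, 4], [2, 5, 6]].
Insert 7: appended to row 1. P = [[1, 2, 5, 7], [3, 4, 6]], Q = [[1, 3, 4, 7], [2, 5, 6]].

So P = [[1, 2, 5, 7], [3, 4, 6]], Q = [[1, 3, 4, 7], [2, 5, 6]].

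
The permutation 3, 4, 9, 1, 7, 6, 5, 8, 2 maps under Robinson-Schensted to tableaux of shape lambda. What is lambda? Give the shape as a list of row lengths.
Row-insert each entry into an empty tableau.

After inserting 3: P = [[3]].
After inserting 4: P = [[3, 4]].
After inserting 9: P = [[3, 4, 9]].
After inserting 1: P = [[1, 4, 9], [3]].
After inserting 7: P = [[1, 4, 7], [3, 9]].
After inserting 6: P = [[1, 4, 6], [3, 7], [9]].
After inserting 5: P = [[1, 4, 5], [3, 6], [7], [9]].
After inserting 8: P = [[1, 4, 5, 8], [3, 6], [7], [9]].
After inserting 2: P = [[1, 2, 5, 8], [3, 4], [6], [7], [9]].

The final insertion tableau P = [[1, 2, 5, 8], [3, 4], [6], [7], [9]] has shape [4, 2, 1, 1, 1].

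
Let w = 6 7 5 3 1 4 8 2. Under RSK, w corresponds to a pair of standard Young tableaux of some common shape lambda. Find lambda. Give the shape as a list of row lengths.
[3, 2, 2, 1]

Row-insert each entry into an empty tableau.

After inserting 6: P = [[6]].
After inserting 7: P = [[6, 7]].
After inserting 5: P = [[5, 7], [6]].
After inserting 3: P = [[3, 7], [5], [6]].
After inserting 1: P = [[1, 7], [3], [5], [6]].
After inserting 4: P = [[1, 4], [3, 7], [5], [6]].
After inserting 8: P = [[1, 4, 8], [3, 7], [5], [6]].
After inserting 2: P = [[1, 2, 8], [3, 4], [5, 7], [6]].

The final insertion tableau P = [[1, 2, 8], [3, 4], [5, 7], [6]] has shape [3, 2, 2, 1].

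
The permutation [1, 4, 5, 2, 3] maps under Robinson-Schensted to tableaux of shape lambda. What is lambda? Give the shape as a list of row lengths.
[3, 2]

Row-insert each entry into an empty tableau.

After inserting 1: P = [[1]].
After inserting 4: P = [[1, 4]].
After inserting 5: P = [[1, 4, 5]].
After inserting 2: P = [[1, 2, 5], [4]].
After inserting 3: P = [[1, 2, 3], [4, 5]].

The final insertion tableau P = [[1, 2, 3], [4, 5]] has shape [3, 2].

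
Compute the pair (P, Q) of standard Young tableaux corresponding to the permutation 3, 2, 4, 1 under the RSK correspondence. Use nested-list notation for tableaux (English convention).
P = [[1, 4], [2], [3]], Q = [[1, 3], [2], [4]]

Insert each entry of the permutation into P by Schensted row insertion, recording in Q the position of each new cell.

Insert 3: appended to row 1. P = [[3]].
Insert 2: 2 bumps 3 from row 1; 3 starts row 2. P = [[2], [3]].
Insert 4: appended to row 1. P = [[2, 4], [3]].
Insert 1: 1 bumps 2 from row 1; 2 bumps 3 from row 2; 3 starts row 3. P = [[1, 4], [2], [3]].

So P = [[1, 4], [2], [3]], Q = [[1, 3], [2], [4]].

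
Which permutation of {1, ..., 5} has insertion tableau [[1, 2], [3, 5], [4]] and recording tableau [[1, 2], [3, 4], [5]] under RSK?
4 5 1 3 2

Reverse the RSK construction: for i from n down to 1, find the cell of Q containing i, remove the entry at that cell from P, and reverse-bump it up through P; the value ejected from row 1 is w(i).

Step i=5: Q has 5 at row 3, column 1; remove 4 from row 3 of P and reverse-bump: 4 enters row 2 and ejects 3; 3 enters row 1 and ejects 2. So w(5) = 2. P is now [[1, 3], [4, 5]].
Step i=4: Q has 4 at row 2, column 2; remove 5 from row 2 of P and reverse-bump: 5 enters row 1 and ejects 3. So w(4) = 3. P is now [[1, 5], [4]].
Step i=3: Q has 3 at row 2, column 1; remove 4 from row 2 of P and reverse-bump: 4 enters row 1 and ejects 1. So w(3) = 1. P is now [[4, 5]].
Step i=2: Q has 2 at row 1, column 2; remove that cell from P, ejecting 5. So w(2) = 5. P is now [[4]].
Step i=1: Q has 1 at row 1, column 1; remove that cell from P, ejecting 4. So w(1) = 4. P is now [].

So w = 4 5 1 3 2.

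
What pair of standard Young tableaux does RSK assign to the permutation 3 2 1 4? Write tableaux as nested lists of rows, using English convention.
Insert each entry of the permutation into P by Schensted row insertion, recording in Q the position of each new cell.

Insert 3: appended to row 1. P = [[3]].
Insert 2: 2 bumps 3 from row 1; 3 starts row 2. P = [[2], [3]].
Insert 1: 1 bumps 2 from row 1; 2 bumps 3 from row 2; 3 starts row 3. P = [[1], [2], [3]].
Insert 4: appended to row 1. P = [[1, 4], [2], [3]].

So P = [[1, 4], [2], [3]], Q = [[1, 4], [2], [3]].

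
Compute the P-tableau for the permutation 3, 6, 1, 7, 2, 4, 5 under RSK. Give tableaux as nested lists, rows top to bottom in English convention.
Insert 3: appended to row 1. P = [[3]].
Insert 6: appended to row 1. P = [[3, 6]].
Insert 1: 1 bumps 3 from row 1; 3 starts row 2. P = [[1, 6], [3]].
Insert 7: appended to row 1. P = [[1, 6, 7], [3]].
Insert 2: 2 bumps 6 from row 1; 6 appends to row 2. P = [[1, 2, 7], [3, 6]].
Insert 4: 4 bumps 7 from row 1; 7 appends to row 2. P = [[1, 2, 4], [3, 6, 7]].
Insert 5: appended to row 1. P = [[1, 2, 4, 5], [3, 6, 7]].

So P = [[1, 2, 4, 5], [3, 6, 7]].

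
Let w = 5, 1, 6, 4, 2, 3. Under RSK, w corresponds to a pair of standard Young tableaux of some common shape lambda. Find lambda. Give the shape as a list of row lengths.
Row-insert each entry into an empty tableau.

After inserting 5: P = [[5]].
After inserting 1: P = [[1], [5]].
After inserting 6: P = [[1, 6], [5]].
After inserting 4: P = [[1, 4], [5, 6]].
After inserting 2: P = [[1, 2], [4, 6], [5]].
After inserting 3: P = [[1, 2, 3], [4, 6], [5]].

The final insertion tableau P = [[1, 2, 3], [4, 6], [5]] has shape [3, 2, 1].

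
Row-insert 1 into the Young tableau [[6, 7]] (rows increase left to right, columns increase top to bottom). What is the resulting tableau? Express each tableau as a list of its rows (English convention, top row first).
In row 1, 1 replaces 6 (the leftmost entry greater than 1); 6 is bumped to row 2. 6 starts a new row 2. The new tableau is [[1, 7], [6]].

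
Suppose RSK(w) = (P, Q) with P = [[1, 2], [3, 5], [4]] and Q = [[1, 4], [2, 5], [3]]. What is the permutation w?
4 3 1 5 2

Reverse the RSK construction: for i from n down to 1, find the cell of Q containing i, remove the entry at that cell from P, and reverse-bump it up through P; the value ejected from row 1 is w(i).

Step i=5: Q has 5 at row 2, column 2; remove 5 from row 2 of P and reverse-bump: 5 enters row 1 and ejects 2. So w(5) = 2. P is now [[1, 5], [3], [4]].
Step i=4: Q has 4 at row 1, column 2; remove that cell from P, ejecting 5. So w(4) = 5. P is now [[1], [3], [4]].
Step i=3: Q has 3 at row 3, column 1; remove 4 from row 3 of P and reverse-bump: 4 enters row 2 and ejects 3; 3 enters row 1 and ejects 1. So w(3) = 1. P is now [[3], [4]].
Step i=2: Q has 2 at row 2, column 1; remove 4 from row 2 of P and reverse-bump: 4 enters row 1 and ejects 3. So w(2) = 3. P is now [[4]].
Step i=1: Q has 1 at row 1, column 1; remove that cell from P, ejecting 4. So w(1) = 4. P is now [].

So w = 4 3 1 5 2.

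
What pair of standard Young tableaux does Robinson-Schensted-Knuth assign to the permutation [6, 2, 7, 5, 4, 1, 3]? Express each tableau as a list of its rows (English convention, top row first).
P = [[1, 3], [2, 4], [5, 7], [6]], Q = [[1, 3], [2, 4], [5, 7], [6]]

Insert each entry of the permutation into P by Schensted row insertion, recording in Q the position of each new cell.

After inserting 6: P = [[6]].
After inserting 2: P = [[2], [6]].
After inserting 7: P = [[2, 7], [6]].
After inserting 5: P = [[2, 5], [6, 7]].
After inserting 4: P = [[2, 4], [5, 7], [6]].
After inserting 1: P = [[1, 4], [2, 7], [5], [6]].
After inserting 3: P = [[1, 3], [2, 4], [5, 7], [6]].

So P = [[1, 3], [2, 4], [5, 7], [6]], Q = [[1, 3], [2, 4], [5, 7], [6]].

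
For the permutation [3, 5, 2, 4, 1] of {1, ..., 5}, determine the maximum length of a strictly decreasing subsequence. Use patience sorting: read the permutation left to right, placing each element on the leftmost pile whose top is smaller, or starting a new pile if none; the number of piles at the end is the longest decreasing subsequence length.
3: new pile. tops = [3]
5: onto pile 1 (replacing 3). tops = [5]
2: new pile. tops = [5, 2]
4: onto pile 2 (replacing 2). tops = [5, 4]
1: new pile. tops = [5, 4, 1]

3 piles, so the longest decreasing subsequence has length 3.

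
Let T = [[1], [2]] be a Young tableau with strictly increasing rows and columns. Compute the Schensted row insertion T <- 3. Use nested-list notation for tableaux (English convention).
[[1, 3], [2]]

3 is larger than every entry of row 1, so it is appended to row 1. The new tableau is [[1, 3], [2]].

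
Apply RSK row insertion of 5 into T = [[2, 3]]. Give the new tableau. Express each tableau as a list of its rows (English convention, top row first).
[[2, 3, 5]]

5 is larger than every entry of row 1, so it is appended to row 1. The new tableau is [[2, 3, 5]].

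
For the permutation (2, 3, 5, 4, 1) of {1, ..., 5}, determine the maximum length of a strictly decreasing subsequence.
3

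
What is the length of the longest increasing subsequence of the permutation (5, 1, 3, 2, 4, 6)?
4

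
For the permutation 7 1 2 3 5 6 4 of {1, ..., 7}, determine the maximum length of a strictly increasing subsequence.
5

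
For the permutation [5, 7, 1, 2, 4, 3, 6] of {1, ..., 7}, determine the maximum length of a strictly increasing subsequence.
4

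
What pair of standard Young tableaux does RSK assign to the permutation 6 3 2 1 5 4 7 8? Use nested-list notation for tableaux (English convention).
Insert each entry of the permutation into P by Schensted row insertion, recording in Q the position of each new cell.

Insert 6: appended to row 1. P = [[6]].
Insert 3: 3 bumps 6 from row 1; 6 starts row 2. P = [[3], [6]].
Insert 2: 2 bumps 3 from row 1; 3 bumps 6 from row 2; 6 starts row 3. P = [[2], [3], [6]].
Insert 1: 1 bumps 2 from row 1; 2 bumps 3 from row 2; 3 bumps 6 from row 3; 6 starts row 4. P = [[1], [2], [3], [6]].
Insert 5: appended to row 1. P = [[1, 5], [2], [3], [6]].
Insert 4: 4 bumps 5 from row 1; 5 appends to row 2. P = [[1, 4], [2, 5], [3], [6]].
Insert 7: appended to row 1. P = [[1, 4, 7], [2, 5], [3], [6]].
Insert 8: appended to row 1. P = [[1, 4, 7, 8], [2, 5], [3], [6]].

So P = [[1, 4, 7, 8], [2, 5], [3], [6]], Q = [[1, 5, 7, 8], [2, 6], [3], [4]].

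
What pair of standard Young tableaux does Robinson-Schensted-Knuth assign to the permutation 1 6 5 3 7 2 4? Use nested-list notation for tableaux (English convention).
Insert each entry of the permutation into P by Schensted row insertion, recording in Q the position of each new cell.

After inserting 1: P = [[1]].
After inserting 6: P = [[1, 6]].
After inserting 5: P = [[1, 5], [6]].
After inserting 3: P = [[1, 3], [5], [6]].
After inserting 7: P = [[1, 3, 7], [5], [6]].
After inserting 2: P = [[1, 2, 7], [3], [5], [6]].
After inserting 4: P = [[1, 2, 4], [3, 7], [5], [6]].

So P = [[1, 2, 4], [3, 7], [5], [6]], Q = [[1, 2, 5], [3, 7], [4], [6]].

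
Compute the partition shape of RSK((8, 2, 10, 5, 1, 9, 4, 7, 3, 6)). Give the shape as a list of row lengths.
[3, 3, 2, 2]

RSK row insertion gives P = [[1, 3, 6], [2, 4, 7], [5, 9], [8, 10]], which has shape [3, 3, 2, 2].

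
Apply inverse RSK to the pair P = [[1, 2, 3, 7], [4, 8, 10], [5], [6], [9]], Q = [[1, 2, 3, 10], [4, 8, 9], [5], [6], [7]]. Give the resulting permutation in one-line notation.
6 9 10 8 5 4 1 2 3 7

Reverse the RSK construction: for i from n down to 1, find the cell of Q containing i, remove the entry at that cell from P, and reverse-bump it up through P; the value ejected from row 1 is w(i).

Step i=10: Q has 10 at row 1, column 4; remove that cell from P, ejecting 7. So w(10) = 7. P is now [[1, 2, 3], [4, 8, 10], [5], [6], [9]].
Step i=9: Q has 9 at row 2, column 3; remove 10 from row 2 of P and reverse-bump: 10 enters row 1 and ejects 3. So w(9) = 3. P is now [[1, 2, 10], [4, 8], [5], [6], [9]].
Step i=8: Q has 8 at row 2, column 2; remove 8 from row 2 of P and reverse-bump: 8 enters row 1 and ejects 2. So w(8) = 2. P is now [[1, 8, 10], [4], [5], [6], [9]].
Step i=7: Q has 7 at row 5, column 1; remove 9 from row 5 of P and reverse-bump: 9 enters row 4 and ejects 6; 6 enters row 3 and ejects 5; 5 enters row 2 and ejects 4; 4 enters row 1 and ejects 1. So w(7) = 1. P is now [[4, 8, 10], [5], [6], [9]].
Step i=6: Q has 6 at row 4, column 1; remove 9 from row 4 of P and reverse-bump: 9 enters row 3 and ejects 6; 6 enters row 2 and ejects 5; 5 enters row 1 and ejects 4. So w(6) = 4. P is now [[5, 8, 10], [6], [9]].
Step i=5: Q has 5 at row 3, column 1; remove 9 from row 3 of P and reverse-bump: 9 enters row 2 and ejects 6; 6 enters row 1 and ejects 5. So w(5) = 5. P is now [[6, 8, 10], [9]].
Step i=4: Q has 4 at row 2, column 1; remove 9 from row 2 of P and reverse-bump: 9 enters row 1 and ejects 8. So w(4) = 8. P is now [[6, 9, 10]].
Step i=3: Q has 3 at row 1, column 3; remove that cell from P, ejecting 10. So w(3) = 10. P is now [[6, 9]].
Step i=2: Q has 2 at row 1, column 2; remove that cell from P, ejecting 9. So w(2) = 9. P is now [[6]].
Step i=1: Q has 1 at row 1, column 1; remove that cell from P, ejecting 6. So w(1) = 6. P is now [].

So w = 6 9 10 8 5 4 1 2 3 7.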